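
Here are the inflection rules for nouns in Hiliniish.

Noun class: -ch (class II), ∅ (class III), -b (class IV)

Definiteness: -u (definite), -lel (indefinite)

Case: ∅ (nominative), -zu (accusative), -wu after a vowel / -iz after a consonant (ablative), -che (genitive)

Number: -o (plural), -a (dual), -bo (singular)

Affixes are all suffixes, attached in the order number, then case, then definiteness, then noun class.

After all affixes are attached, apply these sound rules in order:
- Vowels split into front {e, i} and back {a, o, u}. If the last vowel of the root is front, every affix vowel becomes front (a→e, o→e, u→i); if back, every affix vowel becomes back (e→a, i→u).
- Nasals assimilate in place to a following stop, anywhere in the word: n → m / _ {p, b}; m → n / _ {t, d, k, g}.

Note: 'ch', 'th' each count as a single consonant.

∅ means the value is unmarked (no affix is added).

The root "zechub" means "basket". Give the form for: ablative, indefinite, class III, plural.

Attach number plural -o → zechubo.
Attach case ablative -wu (after vowel 'o') → zechubowu.
Attach definiteness indefinite -lel → zechubowulel.
noun class = class III: zero marking, form stays zechubowulel.
Apply vowel harmony: zechubowulel → zechubowulal.
Nasal assimilation: no change.

zechubowulal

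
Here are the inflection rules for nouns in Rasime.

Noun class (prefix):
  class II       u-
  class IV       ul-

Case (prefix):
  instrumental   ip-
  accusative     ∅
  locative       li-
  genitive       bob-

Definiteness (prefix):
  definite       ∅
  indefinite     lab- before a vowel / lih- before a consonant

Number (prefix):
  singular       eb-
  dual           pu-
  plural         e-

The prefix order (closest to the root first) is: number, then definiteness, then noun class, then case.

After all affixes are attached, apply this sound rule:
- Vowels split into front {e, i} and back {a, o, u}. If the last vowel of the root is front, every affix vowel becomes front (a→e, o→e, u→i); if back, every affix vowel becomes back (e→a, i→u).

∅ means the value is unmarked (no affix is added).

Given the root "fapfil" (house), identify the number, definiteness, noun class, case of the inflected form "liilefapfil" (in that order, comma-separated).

Segment: li-ul-e-fapfil.
number: e- → plural.
definiteness: ∅ → definite.
noun class: ul- → class IV.
case: li- → locative.

plural, definite, class IV, locative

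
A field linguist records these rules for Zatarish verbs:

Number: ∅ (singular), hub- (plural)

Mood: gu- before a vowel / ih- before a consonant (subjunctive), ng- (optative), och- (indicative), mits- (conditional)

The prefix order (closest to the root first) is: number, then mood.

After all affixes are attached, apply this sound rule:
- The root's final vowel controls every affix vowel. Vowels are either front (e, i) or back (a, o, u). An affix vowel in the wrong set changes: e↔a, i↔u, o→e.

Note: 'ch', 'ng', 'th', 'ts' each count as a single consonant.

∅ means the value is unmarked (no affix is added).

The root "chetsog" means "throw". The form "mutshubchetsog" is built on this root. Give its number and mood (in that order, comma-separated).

Segment: mits-hub-chetsog.
number: hub- → plural.
mood: mits- → conditional.

plural, conditional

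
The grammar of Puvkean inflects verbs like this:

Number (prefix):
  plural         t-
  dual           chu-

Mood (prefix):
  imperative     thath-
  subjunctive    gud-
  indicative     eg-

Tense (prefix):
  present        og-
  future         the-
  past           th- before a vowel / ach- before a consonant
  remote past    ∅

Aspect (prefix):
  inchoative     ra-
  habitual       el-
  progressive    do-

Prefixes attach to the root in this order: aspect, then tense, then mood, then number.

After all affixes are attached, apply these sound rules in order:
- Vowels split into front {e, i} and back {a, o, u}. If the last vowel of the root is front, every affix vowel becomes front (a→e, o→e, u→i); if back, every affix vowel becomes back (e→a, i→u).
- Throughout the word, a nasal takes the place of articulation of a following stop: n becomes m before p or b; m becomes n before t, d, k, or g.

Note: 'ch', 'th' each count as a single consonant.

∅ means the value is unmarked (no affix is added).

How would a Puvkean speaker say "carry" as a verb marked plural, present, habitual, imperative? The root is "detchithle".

tthethegeldetchithle

Attach aspect habitual el- → eldetchithle.
Attach tense present og- → ogeldetchithle.
Attach mood imperative thath- → thathogeldetchithle.
Attach number plural t- → tthathogeldetchithle.
Apply vowel harmony: tthathogeldetchithle → tthethegeldetchithle.
Nasal assimilation: no change.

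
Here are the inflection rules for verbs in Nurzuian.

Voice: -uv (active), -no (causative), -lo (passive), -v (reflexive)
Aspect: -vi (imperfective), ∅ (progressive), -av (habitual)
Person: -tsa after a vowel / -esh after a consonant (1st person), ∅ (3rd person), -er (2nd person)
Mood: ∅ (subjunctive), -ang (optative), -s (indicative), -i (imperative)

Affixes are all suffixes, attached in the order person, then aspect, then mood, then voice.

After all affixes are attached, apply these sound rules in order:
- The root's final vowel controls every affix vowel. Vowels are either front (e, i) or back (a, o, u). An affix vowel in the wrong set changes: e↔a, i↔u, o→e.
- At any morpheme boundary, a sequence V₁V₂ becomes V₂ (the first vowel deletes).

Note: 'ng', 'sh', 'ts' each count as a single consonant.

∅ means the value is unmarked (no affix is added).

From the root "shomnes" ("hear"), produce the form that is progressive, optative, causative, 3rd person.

shomnesengne

person = 3rd person: zero marking, form stays shomnes.
aspect = progressive: zero marking, form stays shomnes.
Attach mood optative -ang → shomnesang.
Attach voice causative -no → shomnesangno.
Apply vowel harmony: shomnesangno → shomnesengne.
Vowel deletion: no change.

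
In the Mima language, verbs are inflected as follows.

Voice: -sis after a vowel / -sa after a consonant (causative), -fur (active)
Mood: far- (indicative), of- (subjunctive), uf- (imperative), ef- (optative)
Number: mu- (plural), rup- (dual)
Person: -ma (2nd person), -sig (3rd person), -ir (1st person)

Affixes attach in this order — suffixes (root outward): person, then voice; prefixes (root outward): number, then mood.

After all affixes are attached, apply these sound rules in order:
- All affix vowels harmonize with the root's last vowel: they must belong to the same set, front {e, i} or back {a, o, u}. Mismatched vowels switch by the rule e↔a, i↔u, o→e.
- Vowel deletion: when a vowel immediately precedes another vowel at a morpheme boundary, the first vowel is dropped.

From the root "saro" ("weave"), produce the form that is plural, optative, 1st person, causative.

Attach person 1st person -ir → saroir.
Attach number plural mu- → musaroir.
Attach mood optative ef- → efmusaroir.
Attach voice causative -sa (after consonant 'r') → efmusaroirsa.
Apply vowel harmony: efmusaroirsa → afmusaroursa.
Apply vowel deletion: afmusaroursa → afmusarursa.

afmusarursa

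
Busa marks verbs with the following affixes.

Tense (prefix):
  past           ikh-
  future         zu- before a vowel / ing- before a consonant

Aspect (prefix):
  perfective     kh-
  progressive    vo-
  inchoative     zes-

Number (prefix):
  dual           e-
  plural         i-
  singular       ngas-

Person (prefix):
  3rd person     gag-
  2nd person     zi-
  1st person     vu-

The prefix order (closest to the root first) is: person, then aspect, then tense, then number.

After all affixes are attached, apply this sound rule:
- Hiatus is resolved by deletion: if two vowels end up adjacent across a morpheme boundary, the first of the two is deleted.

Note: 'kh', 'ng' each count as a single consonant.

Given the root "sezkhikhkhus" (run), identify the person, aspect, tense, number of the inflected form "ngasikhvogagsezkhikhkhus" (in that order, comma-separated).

3rd person, progressive, past, singular

Segment: ngas-ikh-vo-gag-sezkhikhkhus.
person: gag- → 3rd person.
aspect: vo- → progressive.
tense: ikh- → past.
number: ngas- → singular.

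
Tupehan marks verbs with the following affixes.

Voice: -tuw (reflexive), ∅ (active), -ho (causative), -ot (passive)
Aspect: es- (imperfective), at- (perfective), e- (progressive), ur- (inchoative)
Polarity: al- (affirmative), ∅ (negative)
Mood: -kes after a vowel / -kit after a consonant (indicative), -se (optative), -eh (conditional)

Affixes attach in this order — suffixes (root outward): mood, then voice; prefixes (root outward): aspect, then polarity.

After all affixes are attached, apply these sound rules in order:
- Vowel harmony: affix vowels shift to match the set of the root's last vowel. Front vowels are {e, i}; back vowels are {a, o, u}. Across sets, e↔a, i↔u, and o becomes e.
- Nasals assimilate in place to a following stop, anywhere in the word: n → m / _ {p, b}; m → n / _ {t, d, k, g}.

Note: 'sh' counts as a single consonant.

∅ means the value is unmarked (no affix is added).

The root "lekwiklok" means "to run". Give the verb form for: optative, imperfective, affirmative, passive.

Attach mood optative -se → lekwiklokse.
Attach aspect imperfective es- → eslekwiklokse.
Attach polarity affirmative al- → aleslekwiklokse.
Attach voice passive -ot → aleslekwiklokseot.
Apply vowel harmony: aleslekwiklokseot → alaslekwikloksaot.
Nasal assimilation: no change.

alaslekwikloksaot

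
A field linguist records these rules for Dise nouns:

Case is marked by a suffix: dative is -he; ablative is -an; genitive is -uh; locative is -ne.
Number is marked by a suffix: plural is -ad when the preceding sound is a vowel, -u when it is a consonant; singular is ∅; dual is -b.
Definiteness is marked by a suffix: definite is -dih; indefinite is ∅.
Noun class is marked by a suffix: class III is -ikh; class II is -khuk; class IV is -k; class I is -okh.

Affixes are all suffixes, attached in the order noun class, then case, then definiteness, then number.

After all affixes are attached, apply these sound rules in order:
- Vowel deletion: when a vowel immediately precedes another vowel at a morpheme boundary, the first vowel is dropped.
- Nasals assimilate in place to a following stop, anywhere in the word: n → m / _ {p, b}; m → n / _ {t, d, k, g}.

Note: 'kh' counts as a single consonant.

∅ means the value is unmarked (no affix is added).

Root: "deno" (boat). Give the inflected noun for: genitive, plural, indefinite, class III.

denikhuhu

Attach noun class class III -ikh → denoikh.
Attach case genitive -uh → denoikhuh.
definiteness = indefinite: zero marking, form stays denoikhuh.
Attach number plural -u (after consonant 'h') → denoikhuhu.
Apply vowel deletion: denoikhuhu → denikhuhu.
Nasal assimilation: no change.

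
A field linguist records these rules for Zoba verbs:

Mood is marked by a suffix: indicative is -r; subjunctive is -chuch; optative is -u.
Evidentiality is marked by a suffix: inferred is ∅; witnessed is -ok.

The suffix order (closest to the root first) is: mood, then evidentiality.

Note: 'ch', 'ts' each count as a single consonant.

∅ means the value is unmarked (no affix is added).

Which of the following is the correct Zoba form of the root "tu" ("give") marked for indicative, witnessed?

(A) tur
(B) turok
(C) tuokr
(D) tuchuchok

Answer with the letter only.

Attach mood indicative -r → tur.
Attach evidentiality witnessed -ok → turok.
So the correct form is turok, option (B).
(C) tuokr is wrong: it has the affixes in the wrong order.
(D) tuchuchok is wrong: it uses subjunctive instead of indicative for mood.
(A) tur is wrong: it uses inferred instead of witnessed for evidentiality.

B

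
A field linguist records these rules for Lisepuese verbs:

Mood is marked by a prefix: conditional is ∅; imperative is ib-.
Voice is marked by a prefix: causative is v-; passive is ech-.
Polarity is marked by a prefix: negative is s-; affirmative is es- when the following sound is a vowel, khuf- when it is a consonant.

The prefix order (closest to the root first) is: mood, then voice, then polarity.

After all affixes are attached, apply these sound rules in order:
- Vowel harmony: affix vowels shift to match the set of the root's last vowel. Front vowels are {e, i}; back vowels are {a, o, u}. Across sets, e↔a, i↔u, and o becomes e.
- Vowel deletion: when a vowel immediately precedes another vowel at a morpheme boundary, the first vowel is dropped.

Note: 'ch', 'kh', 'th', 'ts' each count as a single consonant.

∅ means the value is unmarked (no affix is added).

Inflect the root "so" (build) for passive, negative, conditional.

sachso

mood = conditional: zero marking, form stays so.
Attach voice passive ech- → echso.
Attach polarity negative s- → sechso.
Apply vowel harmony: sechso → sachso.
Vowel deletion: no change.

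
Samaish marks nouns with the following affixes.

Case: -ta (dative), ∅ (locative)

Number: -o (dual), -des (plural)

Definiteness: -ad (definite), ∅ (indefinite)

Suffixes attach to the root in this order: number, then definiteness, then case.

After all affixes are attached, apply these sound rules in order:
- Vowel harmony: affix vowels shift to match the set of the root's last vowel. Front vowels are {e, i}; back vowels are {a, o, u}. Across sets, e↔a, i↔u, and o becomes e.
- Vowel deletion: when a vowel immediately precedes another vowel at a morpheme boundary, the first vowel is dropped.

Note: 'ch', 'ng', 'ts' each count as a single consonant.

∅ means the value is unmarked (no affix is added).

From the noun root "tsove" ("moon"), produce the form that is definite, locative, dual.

tsoved

Attach number dual -o → tsoveo.
Attach definiteness definite -ad → tsoveoad.
case = locative: zero marking, form stays tsoveoad.
Apply vowel harmony: tsoveoad → tsoveeed.
Apply vowel deletion: tsoveeed → tsoved.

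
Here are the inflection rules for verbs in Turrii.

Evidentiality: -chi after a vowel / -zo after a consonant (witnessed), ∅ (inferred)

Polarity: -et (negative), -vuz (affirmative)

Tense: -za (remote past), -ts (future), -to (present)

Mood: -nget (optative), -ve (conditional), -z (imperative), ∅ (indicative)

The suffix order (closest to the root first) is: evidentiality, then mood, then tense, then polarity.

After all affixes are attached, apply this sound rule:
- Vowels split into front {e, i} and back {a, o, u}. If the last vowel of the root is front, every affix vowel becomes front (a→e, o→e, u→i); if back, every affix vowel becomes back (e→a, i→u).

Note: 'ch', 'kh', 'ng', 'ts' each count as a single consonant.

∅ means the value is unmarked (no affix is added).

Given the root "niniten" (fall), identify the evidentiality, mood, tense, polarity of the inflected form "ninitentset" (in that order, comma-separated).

Segment: niniten-ts-et.
evidentiality: ∅ → inferred.
mood: ∅ → indicative.
tense: -ts → future.
polarity: -et → negative.

inferred, indicative, future, negative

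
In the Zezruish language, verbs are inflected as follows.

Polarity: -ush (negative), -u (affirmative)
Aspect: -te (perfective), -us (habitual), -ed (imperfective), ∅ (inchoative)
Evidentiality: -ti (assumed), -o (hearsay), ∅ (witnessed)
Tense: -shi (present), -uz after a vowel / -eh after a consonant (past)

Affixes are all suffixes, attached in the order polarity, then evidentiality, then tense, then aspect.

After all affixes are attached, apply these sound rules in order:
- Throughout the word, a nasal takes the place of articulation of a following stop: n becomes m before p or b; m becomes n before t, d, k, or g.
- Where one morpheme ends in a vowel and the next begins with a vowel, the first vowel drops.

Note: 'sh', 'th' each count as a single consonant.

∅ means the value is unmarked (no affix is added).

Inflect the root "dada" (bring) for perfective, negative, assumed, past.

dadushtuzte

Attach polarity negative -ush → dadaush.
Attach evidentiality assumed -ti → dadaushti.
Attach tense past -uz (after vowel 'i') → dadaushtiuz.
Attach aspect perfective -te → dadaushtiuzte.
Nasal assimilation: no change.
Apply vowel deletion: dadaushtiuzte → dadushtuzte.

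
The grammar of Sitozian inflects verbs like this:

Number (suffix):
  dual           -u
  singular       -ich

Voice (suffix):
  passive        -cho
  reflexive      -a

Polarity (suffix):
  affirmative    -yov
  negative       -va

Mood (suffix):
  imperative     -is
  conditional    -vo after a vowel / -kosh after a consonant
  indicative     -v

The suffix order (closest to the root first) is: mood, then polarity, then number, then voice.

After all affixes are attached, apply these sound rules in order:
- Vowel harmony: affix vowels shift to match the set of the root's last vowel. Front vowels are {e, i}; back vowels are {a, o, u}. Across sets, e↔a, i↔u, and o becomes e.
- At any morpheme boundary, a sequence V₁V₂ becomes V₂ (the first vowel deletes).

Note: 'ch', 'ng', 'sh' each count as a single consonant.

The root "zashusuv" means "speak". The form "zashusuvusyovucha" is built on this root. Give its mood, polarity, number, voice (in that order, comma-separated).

Segment: zashusuv-is-yov-ich-a.
mood: -is → imperative.
polarity: -yov → affirmative.
number: -ich → singular.
voice: -a → reflexive.

imperative, affirmative, singular, reflexive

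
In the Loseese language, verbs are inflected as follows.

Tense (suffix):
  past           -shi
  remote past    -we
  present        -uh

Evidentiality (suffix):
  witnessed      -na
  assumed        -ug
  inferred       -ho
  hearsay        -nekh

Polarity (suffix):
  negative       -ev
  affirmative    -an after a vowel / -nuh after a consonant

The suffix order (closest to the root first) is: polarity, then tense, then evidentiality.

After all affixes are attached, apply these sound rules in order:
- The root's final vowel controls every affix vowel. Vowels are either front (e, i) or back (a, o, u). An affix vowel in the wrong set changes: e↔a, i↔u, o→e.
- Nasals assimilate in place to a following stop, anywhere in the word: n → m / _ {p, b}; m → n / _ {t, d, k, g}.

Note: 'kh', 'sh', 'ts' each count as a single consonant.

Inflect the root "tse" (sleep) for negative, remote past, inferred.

Attach polarity negative -ev → tseev.
Attach tense remote past -we → tseevwe.
Attach evidentiality inferred -ho → tseevweho.
Apply vowel harmony: tseevweho → tseevwehe.
Nasal assimilation: no change.

tseevwehe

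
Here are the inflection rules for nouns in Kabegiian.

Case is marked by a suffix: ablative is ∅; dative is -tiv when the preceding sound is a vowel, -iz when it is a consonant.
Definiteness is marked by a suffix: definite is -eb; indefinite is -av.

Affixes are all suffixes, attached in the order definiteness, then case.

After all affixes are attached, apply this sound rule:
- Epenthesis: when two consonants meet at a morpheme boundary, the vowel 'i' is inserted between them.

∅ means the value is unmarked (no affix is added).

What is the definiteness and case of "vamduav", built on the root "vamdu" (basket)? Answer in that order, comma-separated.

Segment: vamdu-av.
definiteness: -av → indefinite.
case: ∅ → ablative.

indefinite, ablative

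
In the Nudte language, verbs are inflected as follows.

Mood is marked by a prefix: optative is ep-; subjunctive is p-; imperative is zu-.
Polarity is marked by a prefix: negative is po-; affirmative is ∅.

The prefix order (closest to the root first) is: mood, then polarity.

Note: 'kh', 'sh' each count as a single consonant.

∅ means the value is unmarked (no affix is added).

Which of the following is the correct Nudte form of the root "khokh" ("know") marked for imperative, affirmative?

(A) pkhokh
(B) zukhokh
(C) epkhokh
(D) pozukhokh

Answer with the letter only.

Attach mood imperative zu- → zukhokh.
polarity = affirmative: zero marking, form stays zukhokh.
So the correct form is zukhokh, option (B).
(C) epkhokh is wrong: it uses optative instead of imperative for mood.
(A) pkhokh is wrong: it uses subjunctive instead of imperative for mood.
(D) pozukhokh is wrong: it uses negative instead of affirmative for polarity.

B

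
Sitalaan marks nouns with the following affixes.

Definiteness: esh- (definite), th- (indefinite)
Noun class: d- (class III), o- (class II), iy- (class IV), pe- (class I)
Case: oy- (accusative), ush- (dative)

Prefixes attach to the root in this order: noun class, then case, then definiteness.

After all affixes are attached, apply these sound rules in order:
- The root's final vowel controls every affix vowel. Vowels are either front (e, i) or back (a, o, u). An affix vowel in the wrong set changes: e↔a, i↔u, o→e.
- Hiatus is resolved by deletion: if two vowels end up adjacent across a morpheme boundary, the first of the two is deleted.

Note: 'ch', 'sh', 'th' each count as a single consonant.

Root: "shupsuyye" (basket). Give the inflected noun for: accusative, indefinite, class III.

theydshupsuyye

Attach noun class class III d- → dshupsuyye.
Attach case accusative oy- → oydshupsuyye.
Attach definiteness indefinite th- → thoydshupsuyye.
Apply vowel harmony: thoydshupsuyye → theydshupsuyye.
Vowel deletion: no change.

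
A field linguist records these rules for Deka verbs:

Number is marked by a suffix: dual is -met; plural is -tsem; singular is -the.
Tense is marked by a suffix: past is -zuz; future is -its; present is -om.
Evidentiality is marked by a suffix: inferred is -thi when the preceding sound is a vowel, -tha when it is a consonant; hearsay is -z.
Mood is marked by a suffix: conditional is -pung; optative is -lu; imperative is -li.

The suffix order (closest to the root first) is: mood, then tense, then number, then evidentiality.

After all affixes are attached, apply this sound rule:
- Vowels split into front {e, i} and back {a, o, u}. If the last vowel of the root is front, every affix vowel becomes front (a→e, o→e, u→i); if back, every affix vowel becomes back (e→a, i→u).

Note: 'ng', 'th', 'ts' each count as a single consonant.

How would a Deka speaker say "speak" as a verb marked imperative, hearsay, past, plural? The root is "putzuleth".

putzulethliziztsemz

Attach mood imperative -li → putzulethli.
Attach tense past -zuz → putzulethlizuz.
Attach number plural -tsem → putzulethlizuztsem.
Attach evidentiality hearsay -z → putzulethlizuztsemz.
Apply vowel harmony: putzulethlizuztsemz → putzulethliziztsemz.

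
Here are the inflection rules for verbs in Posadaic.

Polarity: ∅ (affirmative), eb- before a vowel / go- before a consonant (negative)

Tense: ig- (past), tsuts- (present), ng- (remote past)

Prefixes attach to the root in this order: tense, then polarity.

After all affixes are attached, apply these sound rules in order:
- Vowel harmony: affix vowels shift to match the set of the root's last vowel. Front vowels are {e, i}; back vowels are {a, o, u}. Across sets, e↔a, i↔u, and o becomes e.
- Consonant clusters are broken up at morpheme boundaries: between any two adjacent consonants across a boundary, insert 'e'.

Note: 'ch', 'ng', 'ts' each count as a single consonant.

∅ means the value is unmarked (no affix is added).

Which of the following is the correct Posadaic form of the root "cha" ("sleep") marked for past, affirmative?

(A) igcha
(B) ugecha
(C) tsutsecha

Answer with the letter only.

B

Attach tense past ig- → igcha.
polarity = affirmative: zero marking, form stays igcha.
Apply vowel harmony: igcha → ugcha.
Apply epenthesis: ugcha → ugecha.
So the correct form is ugecha, option (B).
(C) tsutsecha is wrong: it uses present instead of past for tense.
(A) igcha is wrong: it fails to apply the sound rule(s).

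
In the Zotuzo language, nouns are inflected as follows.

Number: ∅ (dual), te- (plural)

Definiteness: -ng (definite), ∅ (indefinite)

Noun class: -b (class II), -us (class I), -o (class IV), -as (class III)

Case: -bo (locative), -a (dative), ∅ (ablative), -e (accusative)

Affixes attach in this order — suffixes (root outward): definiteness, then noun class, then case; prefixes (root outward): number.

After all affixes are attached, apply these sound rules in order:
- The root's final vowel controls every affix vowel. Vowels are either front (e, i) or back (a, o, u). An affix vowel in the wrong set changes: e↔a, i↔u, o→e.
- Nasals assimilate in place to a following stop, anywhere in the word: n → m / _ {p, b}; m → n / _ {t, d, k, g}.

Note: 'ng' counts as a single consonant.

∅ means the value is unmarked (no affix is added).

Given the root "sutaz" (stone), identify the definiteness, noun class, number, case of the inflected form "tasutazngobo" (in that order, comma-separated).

definite, class IV, plural, locative

Segment: te-sutaz-ng-o-bo.
definiteness: -ng → definite.
noun class: -o → class IV.
number: te- → plural.
case: -bo → locative.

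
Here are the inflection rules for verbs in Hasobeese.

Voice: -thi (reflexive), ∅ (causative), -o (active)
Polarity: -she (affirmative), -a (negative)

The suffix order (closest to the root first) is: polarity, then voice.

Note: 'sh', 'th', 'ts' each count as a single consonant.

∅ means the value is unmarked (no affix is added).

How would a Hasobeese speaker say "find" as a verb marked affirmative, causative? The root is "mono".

Attach polarity affirmative -she → monoshe.
voice = causative: zero marking, form stays monoshe.

monoshe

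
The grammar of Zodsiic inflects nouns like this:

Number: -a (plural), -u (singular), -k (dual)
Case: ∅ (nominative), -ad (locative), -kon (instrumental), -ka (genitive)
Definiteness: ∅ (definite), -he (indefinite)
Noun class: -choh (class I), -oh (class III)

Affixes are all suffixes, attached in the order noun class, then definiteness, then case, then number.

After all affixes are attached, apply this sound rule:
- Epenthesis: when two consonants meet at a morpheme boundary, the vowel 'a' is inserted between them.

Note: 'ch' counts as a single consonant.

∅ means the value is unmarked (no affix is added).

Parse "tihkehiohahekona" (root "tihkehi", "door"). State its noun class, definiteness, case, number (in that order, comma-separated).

Segment: tihkehi-oh-he-kon-a.
noun class: -oh → class III.
definiteness: -he → indefinite.
case: -kon → instrumental.
number: -a → plural.

class III, indefinite, instrumental, plural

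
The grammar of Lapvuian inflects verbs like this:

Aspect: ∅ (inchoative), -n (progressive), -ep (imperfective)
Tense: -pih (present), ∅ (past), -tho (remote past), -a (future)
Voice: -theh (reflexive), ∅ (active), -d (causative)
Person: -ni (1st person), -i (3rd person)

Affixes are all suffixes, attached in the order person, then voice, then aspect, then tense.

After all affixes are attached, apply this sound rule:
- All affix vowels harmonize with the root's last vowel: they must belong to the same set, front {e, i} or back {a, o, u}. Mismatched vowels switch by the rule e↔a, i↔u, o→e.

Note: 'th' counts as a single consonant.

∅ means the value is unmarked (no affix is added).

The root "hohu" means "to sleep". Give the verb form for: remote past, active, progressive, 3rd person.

hohuuntho

Attach person 3rd person -i → hohui.
voice = active: zero marking, form stays hohui.
Attach aspect progressive -n → hohuin.
Attach tense remote past -tho → hohuintho.
Apply vowel harmony: hohuintho → hohuuntho.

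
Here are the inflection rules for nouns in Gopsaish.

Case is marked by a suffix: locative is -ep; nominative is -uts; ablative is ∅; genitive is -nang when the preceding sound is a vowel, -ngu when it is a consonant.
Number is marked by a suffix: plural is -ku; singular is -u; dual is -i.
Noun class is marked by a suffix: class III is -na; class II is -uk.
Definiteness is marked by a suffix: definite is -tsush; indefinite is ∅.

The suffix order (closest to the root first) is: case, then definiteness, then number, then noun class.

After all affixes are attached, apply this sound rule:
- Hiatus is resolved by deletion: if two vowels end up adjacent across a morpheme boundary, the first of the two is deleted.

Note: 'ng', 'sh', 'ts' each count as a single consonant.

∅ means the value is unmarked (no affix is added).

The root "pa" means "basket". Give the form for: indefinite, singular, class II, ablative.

puk

case = ablative: zero marking, form stays pa.
definiteness = indefinite: zero marking, form stays pa.
Attach number singular -u → pau.
Attach noun class class II -uk → pauuk.
Apply vowel deletion: pauuk → puk.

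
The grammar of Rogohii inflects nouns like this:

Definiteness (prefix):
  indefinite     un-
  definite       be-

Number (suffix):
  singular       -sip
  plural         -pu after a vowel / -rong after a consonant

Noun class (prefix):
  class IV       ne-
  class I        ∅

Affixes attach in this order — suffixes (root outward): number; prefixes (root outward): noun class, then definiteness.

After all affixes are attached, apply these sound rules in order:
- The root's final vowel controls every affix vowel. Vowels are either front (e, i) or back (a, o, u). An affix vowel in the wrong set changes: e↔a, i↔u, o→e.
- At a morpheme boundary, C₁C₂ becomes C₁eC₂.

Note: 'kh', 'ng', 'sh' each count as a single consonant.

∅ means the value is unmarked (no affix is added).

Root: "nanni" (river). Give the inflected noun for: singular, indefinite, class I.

inenannisip

noun class = class I: zero marking, form stays nanni.
Attach definiteness indefinite un- → unnanni.
Attach number singular -sip → unnannisip.
Apply vowel harmony: unnannisip → innannisip.
Apply epenthesis: innannisip → inenannisip.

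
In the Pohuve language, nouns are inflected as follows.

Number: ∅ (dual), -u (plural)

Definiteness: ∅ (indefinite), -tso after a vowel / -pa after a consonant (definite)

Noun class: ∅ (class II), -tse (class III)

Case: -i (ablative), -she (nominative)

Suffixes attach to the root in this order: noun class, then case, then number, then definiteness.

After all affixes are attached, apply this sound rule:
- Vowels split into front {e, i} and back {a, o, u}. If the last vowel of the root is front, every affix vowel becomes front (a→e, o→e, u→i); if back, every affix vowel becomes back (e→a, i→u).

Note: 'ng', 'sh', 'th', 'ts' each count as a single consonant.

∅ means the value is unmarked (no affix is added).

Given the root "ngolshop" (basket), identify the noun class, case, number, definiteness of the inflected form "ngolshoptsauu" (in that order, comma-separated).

Segment: ngolshop-tse-i-u.
noun class: -tse → class III.
case: -i → ablative.
number: -u → plural.
definiteness: ∅ → indefinite.

class III, ablative, plural, indefinite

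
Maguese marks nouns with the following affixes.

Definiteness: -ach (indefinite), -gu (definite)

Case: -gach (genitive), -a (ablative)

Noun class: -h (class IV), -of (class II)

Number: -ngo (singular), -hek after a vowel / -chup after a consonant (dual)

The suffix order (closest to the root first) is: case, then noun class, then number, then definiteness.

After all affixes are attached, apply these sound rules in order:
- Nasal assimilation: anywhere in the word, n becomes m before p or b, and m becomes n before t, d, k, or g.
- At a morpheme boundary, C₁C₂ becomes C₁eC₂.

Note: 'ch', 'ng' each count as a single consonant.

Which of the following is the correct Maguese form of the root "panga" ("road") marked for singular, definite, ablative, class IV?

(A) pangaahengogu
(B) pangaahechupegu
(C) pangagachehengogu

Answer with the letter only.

Attach case ablative -a → pangaa.
Attach noun class class IV -h → pangaah.
Attach number singular -ngo → pangaahngo.
Attach definiteness definite -gu → pangaahngogu.
Nasal assimilation: no change.
Apply epenthesis: pangaahngogu → pangaahengogu.
So the correct form is pangaahengogu, option (A).
(B) pangaahechupegu is wrong: it uses dual instead of singular for number.
(C) pangagachehengogu is wrong: it uses genitive instead of ablative for case.

A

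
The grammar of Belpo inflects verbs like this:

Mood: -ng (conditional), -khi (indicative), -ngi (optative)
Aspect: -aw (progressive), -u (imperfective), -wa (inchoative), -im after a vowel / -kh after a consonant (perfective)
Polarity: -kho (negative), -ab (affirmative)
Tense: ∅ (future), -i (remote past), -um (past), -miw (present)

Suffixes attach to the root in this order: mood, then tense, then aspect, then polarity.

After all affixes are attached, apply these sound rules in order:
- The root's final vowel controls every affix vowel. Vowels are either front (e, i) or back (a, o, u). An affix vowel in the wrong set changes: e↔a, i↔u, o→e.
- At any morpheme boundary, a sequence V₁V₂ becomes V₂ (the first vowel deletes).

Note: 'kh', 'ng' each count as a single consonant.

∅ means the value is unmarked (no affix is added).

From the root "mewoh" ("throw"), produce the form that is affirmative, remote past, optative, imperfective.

mewohngab

Attach mood optative -ngi → mewohngi.
Attach tense remote past -i → mewohngii.
Attach aspect imperfective -u → mewohngiiu.
Attach polarity affirmative -ab → mewohngiiuab.
Apply vowel harmony: mewohngiiuab → mewohnguuuab.
Apply vowel deletion: mewohnguuuab → mewohngab.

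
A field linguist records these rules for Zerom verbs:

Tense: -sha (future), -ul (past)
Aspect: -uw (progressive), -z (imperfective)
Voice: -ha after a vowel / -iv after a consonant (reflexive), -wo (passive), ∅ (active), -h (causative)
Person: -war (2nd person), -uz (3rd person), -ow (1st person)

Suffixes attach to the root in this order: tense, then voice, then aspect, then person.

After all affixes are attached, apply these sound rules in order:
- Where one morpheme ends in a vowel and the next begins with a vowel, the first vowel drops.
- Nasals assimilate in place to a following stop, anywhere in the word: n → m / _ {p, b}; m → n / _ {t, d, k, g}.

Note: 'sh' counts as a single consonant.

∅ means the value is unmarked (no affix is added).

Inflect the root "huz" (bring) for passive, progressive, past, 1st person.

huzulwuwow

Attach tense past -ul → huzul.
Attach voice passive -wo → huzulwo.
Attach aspect progressive -uw → huzulwouw.
Attach person 1st person -ow → huzulwouwow.
Apply vowel deletion: huzulwouwow → huzulwuwow.
Nasal assimilation: no change.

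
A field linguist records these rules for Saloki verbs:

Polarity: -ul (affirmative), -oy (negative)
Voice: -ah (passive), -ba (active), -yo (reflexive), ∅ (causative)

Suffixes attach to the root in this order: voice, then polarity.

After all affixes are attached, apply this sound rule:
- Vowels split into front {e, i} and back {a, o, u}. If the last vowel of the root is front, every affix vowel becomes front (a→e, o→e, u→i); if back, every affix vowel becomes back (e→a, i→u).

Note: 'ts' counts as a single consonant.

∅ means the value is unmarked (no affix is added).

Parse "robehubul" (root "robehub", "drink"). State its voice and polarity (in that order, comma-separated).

Segment: robehub-ul.
voice: ∅ → causative.
polarity: -ul → affirmative.

causative, affirmative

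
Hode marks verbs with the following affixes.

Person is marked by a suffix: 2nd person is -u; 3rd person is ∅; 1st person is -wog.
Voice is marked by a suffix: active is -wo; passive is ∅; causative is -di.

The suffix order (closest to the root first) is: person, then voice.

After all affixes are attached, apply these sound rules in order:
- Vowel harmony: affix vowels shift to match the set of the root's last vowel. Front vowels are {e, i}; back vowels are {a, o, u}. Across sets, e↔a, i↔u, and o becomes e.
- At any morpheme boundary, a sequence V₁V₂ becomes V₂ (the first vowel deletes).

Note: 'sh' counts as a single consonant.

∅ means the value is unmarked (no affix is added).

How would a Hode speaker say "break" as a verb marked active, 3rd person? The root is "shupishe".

person = 3rd person: zero marking, form stays shupishe.
Attach voice active -wo → shupishewo.
Apply vowel harmony: shupishewo → shupishewe.
Vowel deletion: no change.

shupishewe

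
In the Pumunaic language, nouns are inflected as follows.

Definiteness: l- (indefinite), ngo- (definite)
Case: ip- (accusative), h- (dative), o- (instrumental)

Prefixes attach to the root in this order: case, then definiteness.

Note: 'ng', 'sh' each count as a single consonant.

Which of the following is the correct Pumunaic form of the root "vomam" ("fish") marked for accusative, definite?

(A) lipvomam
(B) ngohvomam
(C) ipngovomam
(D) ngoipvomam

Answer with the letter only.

Attach case accusative ip- → ipvomam.
Attach definiteness definite ngo- → ngoipvomam.
So the correct form is ngoipvomam, option (D).
(A) lipvomam is wrong: it uses indefinite instead of definite for definiteness.
(B) ngohvomam is wrong: it uses dative instead of accusative for case.
(C) ipngovomam is wrong: it has the affixes in the wrong order.

D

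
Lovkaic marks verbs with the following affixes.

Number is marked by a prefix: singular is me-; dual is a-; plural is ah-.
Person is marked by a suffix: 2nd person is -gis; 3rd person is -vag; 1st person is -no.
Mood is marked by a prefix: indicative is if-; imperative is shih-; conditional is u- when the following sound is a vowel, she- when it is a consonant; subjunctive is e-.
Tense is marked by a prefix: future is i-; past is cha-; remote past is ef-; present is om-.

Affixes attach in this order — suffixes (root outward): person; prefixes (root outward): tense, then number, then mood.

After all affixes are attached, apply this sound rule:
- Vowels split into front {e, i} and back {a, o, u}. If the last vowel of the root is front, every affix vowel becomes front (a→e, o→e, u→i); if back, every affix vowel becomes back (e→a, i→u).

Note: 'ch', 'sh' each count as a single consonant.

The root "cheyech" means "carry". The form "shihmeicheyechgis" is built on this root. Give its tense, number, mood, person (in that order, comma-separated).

future, singular, imperative, 2nd person

Segment: shih-me-i-cheyech-gis.
tense: i- → future.
number: me- → singular.
mood: shih- → imperative.
person: -gis → 2nd person.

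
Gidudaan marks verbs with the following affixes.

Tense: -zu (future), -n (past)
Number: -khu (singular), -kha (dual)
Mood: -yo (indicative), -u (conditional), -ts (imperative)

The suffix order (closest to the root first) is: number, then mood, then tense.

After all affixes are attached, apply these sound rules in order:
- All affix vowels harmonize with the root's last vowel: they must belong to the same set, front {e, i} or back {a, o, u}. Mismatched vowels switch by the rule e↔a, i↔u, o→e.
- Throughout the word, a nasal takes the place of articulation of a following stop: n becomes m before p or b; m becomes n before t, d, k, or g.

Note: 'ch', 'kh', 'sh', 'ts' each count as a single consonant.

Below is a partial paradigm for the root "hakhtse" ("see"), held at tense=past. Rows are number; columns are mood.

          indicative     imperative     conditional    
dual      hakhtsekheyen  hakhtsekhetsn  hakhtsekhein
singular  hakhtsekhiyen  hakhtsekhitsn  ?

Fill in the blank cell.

hakhtsekhiin

Attach number singular -khu → hakhtsekhu.
Attach mood conditional -u → hakhtsekhuu.
Attach tense past -n → hakhtsekhuun.
Apply vowel harmony: hakhtsekhuun → hakhtsekhiin.
Nasal assimilation: no change.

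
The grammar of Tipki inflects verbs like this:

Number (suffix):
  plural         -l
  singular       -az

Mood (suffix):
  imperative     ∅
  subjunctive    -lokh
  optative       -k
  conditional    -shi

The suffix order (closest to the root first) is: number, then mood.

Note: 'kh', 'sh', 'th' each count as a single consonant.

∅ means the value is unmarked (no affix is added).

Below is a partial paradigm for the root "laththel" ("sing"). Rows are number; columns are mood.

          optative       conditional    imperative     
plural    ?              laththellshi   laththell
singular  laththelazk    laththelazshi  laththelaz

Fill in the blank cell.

laththellk

Attach number plural -l → laththell.
Attach mood optative -k → laththellk.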